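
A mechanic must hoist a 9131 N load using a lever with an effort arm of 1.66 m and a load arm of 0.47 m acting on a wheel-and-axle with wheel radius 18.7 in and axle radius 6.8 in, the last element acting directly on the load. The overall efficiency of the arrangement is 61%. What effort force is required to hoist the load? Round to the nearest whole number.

Lever MA = effort arm / load arm = 1.66/0.47 = 3.5319.
Wheel-and-axle MA = R/r = 18.7/6.8 = 2.75.
Combined ideal MA = 3.5319 × 2.75 = 9.7128.
Actual MA = 9.7128 × 0.61 = 5.9248.
Effort = load / actual MA = 9131 / 5.9248 = 1541.2 N.

1541 N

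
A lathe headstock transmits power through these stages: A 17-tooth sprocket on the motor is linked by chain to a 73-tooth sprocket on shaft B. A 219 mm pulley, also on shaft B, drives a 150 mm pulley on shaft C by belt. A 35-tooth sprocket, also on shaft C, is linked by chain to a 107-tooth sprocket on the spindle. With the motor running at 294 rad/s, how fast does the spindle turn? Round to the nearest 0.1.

32.7 rad/s

chain 73/17 = 4.2941 → 294/4.2941 = 68.466 rad/s
belt 150/219 = 0.68493 → 68.466/0.68493 = 99.96 rad/s
chain 107/35 = 3.0571 → 99.96/3.0571 = 32.697 rad/s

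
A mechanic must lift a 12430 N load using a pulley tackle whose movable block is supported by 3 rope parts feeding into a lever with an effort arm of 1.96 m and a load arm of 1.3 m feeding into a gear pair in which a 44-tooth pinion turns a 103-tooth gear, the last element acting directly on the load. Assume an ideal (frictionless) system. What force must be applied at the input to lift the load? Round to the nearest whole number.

1174 N

Block-and-tackle MA = number of supporting rope parts = 3.
Lever MA = effort arm / load arm = 1.96/1.3 = 1.5077.
Gear pair MA = 103/44 = 2.3409.
Combined ideal MA = 3 × 1.5077 × 2.3409 = 10.588.
Effort = load / MA = 12430 / 10.588 = 1174 N.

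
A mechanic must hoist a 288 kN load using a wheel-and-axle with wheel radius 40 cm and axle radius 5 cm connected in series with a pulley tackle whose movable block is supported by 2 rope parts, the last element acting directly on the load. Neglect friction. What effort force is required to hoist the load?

Wheel-and-axle MA = R/r = 40/5 = 8.
Block-and-tackle MA = number of supporting rope parts = 2.
Combined ideal MA = 8 × 2 = 16.
Effort = load / MA = 288 / 16 = 18 kN.

18 kN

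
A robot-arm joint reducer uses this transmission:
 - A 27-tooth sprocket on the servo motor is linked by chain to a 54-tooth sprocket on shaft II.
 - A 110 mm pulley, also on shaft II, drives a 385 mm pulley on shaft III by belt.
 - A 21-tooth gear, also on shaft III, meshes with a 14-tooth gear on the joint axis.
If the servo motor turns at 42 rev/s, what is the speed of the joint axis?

9 rev/s

the servo motor → shaft II (chain, 54/27): 42 ÷ 2 = 21 rev/s
shaft II → shaft III (belt, 385/110): 21 ÷ 3.5 = 6 rev/s
shaft III → the joint axis (gear mesh, 14/21): 6 ÷ 0.66667 = 9 rev/s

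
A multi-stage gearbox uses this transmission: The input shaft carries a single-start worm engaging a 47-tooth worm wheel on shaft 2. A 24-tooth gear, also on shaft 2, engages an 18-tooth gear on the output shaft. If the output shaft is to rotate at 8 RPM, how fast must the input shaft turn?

Overall ratio R = 47 × 0.75 = 35.25.
Required input speed = output speed × R = 8 × 35.25 = 282 RPM.

282 RPM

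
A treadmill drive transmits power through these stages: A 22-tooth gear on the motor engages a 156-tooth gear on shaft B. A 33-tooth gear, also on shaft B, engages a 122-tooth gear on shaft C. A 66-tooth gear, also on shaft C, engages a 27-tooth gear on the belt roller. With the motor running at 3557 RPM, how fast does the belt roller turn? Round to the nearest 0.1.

331.7 RPM

gear mesh 156/22 = 7.0909 → 3557/7.0909 = 501.63 RPM
gear mesh 122/33 = 3.697 → 501.63/3.697 = 135.69 RPM
gear mesh 27/66 = 0.40909 → 135.69/0.40909 = 331.68 RPM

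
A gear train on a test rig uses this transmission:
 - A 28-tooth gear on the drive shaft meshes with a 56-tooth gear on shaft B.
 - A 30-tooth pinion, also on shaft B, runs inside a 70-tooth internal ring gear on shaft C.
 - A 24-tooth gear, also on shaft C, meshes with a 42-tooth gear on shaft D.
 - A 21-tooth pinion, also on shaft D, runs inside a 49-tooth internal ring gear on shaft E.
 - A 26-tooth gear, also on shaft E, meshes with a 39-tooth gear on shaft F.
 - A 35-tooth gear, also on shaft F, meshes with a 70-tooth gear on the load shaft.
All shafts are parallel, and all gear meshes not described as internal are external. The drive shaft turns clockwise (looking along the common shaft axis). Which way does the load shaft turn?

clockwise

the drive shaft → shaft B: external mesh, 1 reversal → CCW.
shaft B → shaft C: internal mesh, same direction → CCW.
shaft C → shaft D: external mesh, 1 reversal → CW.
shaft D → shaft E: internal mesh, same direction → CW.
shaft E → shaft F: external mesh, 1 reversal → CCW.
shaft F → the load shaft: external mesh, 1 reversal → CW.
4 reversals in total — an even number — so the load shaft turns the same way as the drive shaft.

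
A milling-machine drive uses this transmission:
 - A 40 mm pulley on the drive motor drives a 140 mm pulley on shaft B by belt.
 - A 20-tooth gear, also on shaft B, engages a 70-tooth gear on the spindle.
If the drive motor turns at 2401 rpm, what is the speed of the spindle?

196 rpm

Belt: ratio = 140/40 = 3.5, so shaft B turns at 2401 / 3.5 = 686 rpm.
Gear mesh: ratio = 70/20 = 3.5, so the spindle turns at 686 / 3.5 = 196 rpm.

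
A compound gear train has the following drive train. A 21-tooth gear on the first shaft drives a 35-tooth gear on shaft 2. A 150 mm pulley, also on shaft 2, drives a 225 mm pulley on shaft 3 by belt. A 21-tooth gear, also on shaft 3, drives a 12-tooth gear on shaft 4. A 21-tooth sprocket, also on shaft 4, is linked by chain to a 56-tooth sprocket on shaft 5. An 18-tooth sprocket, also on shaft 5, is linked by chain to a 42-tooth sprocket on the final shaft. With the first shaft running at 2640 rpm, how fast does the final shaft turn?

297 rpm

gear mesh 35/21 = 1.6667 → 2640/1.6667 = 1584 rpm
belt 225/150 = 1.5 → 1584/1.5 = 1056 rpm
gear mesh 12/21 = 0.57143 → 1056/0.57143 = 1848 rpm
chain 56/21 = 2.6667 → 1848/2.6667 = 693 rpm
chain 42/18 = 2.3333 → 693/2.3333 = 297 rpm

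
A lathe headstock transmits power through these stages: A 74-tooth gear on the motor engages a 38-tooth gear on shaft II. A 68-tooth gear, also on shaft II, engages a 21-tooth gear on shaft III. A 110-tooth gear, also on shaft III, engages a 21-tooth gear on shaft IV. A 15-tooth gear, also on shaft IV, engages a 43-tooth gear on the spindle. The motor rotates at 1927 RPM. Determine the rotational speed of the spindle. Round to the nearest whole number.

Gear mesh: ratio = 38/74 = 0.51351, so shaft II turns at 1927 / 0.51351 = 3752.6 RPM.
Gear mesh: ratio = 21/68 = 0.30882, so shaft III turns at 3752.6 / 0.30882 = 12151 RPM.
Gear mesh: ratio = 21/110 = 0.19091, so shaft IV turns at 12151 / 0.19091 = 63649 RPM.
Gear mesh: ratio = 43/15 = 2.8667, so the spindle turns at 63649 / 2.8667 = 22203 RPM.

22203 RPM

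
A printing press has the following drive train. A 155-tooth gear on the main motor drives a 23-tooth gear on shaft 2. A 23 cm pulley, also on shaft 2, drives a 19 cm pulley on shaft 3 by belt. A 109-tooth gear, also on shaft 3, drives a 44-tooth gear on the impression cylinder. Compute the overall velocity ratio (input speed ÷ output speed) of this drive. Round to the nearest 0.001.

0.049

Each stage contributes driven/driver: gear mesh 23/155 = 0.14839, belt 19/23 = 0.82609, gear mesh 44/109 = 0.40367.
Overall: 0.14839 × 0.82609 × 0.40367 = 0.049482.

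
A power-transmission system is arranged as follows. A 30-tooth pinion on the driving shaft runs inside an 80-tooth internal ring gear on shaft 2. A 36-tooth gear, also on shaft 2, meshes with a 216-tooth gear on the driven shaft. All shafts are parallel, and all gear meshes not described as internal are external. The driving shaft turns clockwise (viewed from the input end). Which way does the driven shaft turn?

counterclockwise

the driving shaft → shaft 2: internal mesh, same direction → CW.
shaft 2 → the driven shaft: external mesh, 1 reversal → CCW.
1 reversal in total — an odd number — so the driven shaft turns opposite to the driving shaft.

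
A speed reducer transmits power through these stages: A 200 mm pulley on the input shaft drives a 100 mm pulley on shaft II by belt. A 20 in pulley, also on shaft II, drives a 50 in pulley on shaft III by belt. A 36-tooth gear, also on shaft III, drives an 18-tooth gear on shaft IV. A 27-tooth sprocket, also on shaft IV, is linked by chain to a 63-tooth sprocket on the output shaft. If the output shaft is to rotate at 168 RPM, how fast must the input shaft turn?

Overall ratio R = 0.5 × 2.5 × 0.5 × 2.3333 = 1.4583.
Required input speed = output speed × R = 168 × 1.4583 = 245 RPM.

245 RPM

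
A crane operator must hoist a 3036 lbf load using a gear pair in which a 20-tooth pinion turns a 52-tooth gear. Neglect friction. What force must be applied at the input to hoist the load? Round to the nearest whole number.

Gear pair MA = 52/20 = 2.6.
Effort = load / MA = 3036 / 2.6 = 1167.7 lbf.

1168 lbf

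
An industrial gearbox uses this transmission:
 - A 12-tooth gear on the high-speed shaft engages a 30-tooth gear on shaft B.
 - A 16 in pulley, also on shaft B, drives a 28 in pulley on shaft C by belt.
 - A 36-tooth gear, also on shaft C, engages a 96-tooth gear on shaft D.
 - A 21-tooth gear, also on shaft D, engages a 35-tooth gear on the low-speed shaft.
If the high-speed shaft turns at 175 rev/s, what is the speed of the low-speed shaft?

9 rev/s

the high-speed shaft → shaft B (gear mesh, 30/12): 175 ÷ 2.5 = 70 rev/s
shaft B → shaft C (belt, 28/16): 70 ÷ 1.75 = 40 rev/s
shaft C → shaft D (gear mesh, 96/36): 40 ÷ 2.6667 = 15 rev/s
shaft D → the low-speed shaft (gear mesh, 35/21): 15 ÷ 1.6667 = 9 rev/s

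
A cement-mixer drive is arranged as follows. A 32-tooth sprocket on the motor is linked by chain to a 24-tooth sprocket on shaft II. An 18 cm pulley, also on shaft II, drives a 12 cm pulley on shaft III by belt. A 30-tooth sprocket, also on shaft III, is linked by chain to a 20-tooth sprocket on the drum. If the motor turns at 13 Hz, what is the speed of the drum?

39 Hz

chain 24/32 = 0.75 → 13/0.75 = 17.333 Hz
belt 12/18 = 0.66667 → 17.333/0.66667 = 26 Hz
chain 20/30 = 0.66667 → 26/0.66667 = 39 Hz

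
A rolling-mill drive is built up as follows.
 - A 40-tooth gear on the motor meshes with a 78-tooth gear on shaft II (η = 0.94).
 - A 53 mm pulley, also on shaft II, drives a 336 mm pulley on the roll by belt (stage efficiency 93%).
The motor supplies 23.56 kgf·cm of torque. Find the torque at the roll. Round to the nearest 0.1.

Gear mesh: ratio = 78/40 = 1.95; torque at shaft II = 23.56 × 1.95 × 0.94 = 43.185 kgf·cm.
Belt: ratio = 336/53 = 6.3396; torque at the roll = 43.185 × 6.3396 × 0.93 = 254.62 kgf·cm.

254.6 kgf·cm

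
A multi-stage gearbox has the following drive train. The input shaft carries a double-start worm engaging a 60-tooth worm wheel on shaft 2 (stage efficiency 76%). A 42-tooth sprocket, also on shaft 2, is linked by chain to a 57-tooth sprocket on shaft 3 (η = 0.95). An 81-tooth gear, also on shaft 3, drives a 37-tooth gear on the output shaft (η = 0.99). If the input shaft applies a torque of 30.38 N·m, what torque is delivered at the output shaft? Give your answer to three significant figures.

Worm: ratio = 60/2 = 30; torque at shaft 2 = 30.38 × 30 × 0.76 = 692.66 N·m.
Chain: ratio = 57/42 = 1.3571; torque at shaft 3 = 692.66 × 1.3571 × 0.95 = 893.04 N·m.
Gear mesh: ratio = 37/81 = 0.45679; torque at the output shaft = 893.04 × 0.45679 × 0.99 = 403.85 N·m.

404 N·m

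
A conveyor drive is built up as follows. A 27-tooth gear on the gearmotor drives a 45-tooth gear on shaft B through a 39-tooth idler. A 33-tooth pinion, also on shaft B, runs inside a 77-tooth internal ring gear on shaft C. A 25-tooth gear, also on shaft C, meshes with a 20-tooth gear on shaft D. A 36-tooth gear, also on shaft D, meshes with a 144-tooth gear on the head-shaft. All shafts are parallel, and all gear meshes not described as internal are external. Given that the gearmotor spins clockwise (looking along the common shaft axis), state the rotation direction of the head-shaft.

clockwise

the gearmotor → shaft B: driver → idler → driven is 2 external meshes, 2 reversals → CW.
shaft B → shaft C: internal mesh, same direction → CW.
shaft C → shaft D: external mesh, 1 reversal → CCW.
shaft D → the head-shaft: external mesh, 1 reversal → CW.
4 reversals in total — an even number — so the head-shaft turns the same way as the gearmotor.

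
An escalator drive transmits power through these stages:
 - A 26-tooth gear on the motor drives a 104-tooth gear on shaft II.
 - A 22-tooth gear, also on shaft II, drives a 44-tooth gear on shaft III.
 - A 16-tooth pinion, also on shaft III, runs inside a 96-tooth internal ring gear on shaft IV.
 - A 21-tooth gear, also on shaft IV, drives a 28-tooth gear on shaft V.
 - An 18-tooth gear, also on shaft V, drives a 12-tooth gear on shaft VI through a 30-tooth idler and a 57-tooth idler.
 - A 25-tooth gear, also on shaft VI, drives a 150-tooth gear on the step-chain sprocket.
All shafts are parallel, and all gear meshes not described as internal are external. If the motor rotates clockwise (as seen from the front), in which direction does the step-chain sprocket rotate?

the motor → shaft II: external mesh, 1 reversal → CCW.
shaft II → shaft III: external mesh, 1 reversal → CW.
shaft III → shaft IV: internal mesh, same direction → CW.
shaft IV → shaft V: external mesh, 1 reversal → CCW.
shaft V → shaft VI: driver → idler → idler → driven is 3 external meshes, 3 reversals → CW.
shaft VI → the step-chain sprocket: external mesh, 1 reversal → CCW.
7 reversals in total — an odd number — so the step-chain sprocket turns opposite to the motor.

anticlockwise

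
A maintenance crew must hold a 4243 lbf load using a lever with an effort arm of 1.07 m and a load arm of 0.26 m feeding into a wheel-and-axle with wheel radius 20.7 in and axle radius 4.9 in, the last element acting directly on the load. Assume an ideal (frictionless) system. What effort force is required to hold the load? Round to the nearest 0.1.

244.1 lbf

Lever MA = effort arm / load arm = 1.07/0.26 = 4.1154.
Wheel-and-axle MA = R/r = 20.7/4.9 = 4.2245.
Combined ideal MA = 4.1154 × 4.2245 = 17.385.
Effort = load / MA = 4243 / 17.385 = 244.06 lbf.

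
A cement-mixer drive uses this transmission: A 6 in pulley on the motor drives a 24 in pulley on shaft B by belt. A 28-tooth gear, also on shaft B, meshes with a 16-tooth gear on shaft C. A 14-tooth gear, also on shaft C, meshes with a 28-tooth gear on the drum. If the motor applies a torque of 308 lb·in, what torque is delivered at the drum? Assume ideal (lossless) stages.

After the belt (24/6): 308 × 4 = 1232 lb·in
After the gear mesh (16/28): 1232 × 0.57143 = 704 lb·in
After the gear mesh (28/14): 704 × 2 = 1408 lb·in

1408 lb·in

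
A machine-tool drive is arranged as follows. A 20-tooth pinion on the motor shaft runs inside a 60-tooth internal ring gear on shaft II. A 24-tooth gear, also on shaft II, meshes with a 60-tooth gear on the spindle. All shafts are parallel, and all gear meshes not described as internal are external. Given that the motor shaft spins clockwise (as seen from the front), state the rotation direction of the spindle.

counterclockwise

the motor shaft → shaft II: internal mesh, same direction → CW.
shaft II → the spindle: external mesh, 1 reversal → CCW.
1 reversal in total — an odd number — so the spindle turns opposite to the motor shaft.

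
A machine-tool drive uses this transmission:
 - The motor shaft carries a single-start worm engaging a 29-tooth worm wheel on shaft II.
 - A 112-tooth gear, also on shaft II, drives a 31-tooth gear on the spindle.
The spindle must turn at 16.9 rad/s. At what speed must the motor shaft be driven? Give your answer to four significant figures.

Overall ratio R = 29 × 0.27679 = 8.0268.
Required input speed = output speed × R = 16.9 × 8.0268 = 135.65 rad/s.

135.7 rad/s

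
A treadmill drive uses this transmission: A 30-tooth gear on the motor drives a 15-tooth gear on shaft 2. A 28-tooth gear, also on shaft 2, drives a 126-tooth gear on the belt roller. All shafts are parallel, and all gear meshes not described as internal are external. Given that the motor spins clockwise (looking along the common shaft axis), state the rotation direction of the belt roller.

the motor → shaft 2: external mesh, 1 reversal → CCW.
shaft 2 → the belt roller: external mesh, 1 reversal → CW.
2 reversals in total — an even number — so the belt roller turns the same way as the motor.

clockwise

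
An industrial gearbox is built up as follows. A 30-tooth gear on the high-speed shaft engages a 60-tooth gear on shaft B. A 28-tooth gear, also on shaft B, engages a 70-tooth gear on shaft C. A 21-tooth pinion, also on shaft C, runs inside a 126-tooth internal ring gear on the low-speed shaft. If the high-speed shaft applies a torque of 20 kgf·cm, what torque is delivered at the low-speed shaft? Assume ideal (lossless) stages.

Gear mesh: ratio = 60/30 = 2; torque at shaft B = 20 × 2 = 40 kgf·cm.
Gear mesh: ratio = 70/28 = 2.5; torque at shaft C = 40 × 2.5 = 100 kgf·cm.
Internal gear: ratio = 126/21 = 6; torque at the low-speed shaft = 100 × 6 = 600 kgf·cm.

600 kgf·cm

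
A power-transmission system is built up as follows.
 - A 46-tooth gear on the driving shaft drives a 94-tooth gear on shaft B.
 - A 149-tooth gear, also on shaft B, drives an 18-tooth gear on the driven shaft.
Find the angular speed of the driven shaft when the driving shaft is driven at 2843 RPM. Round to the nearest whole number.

gear mesh 94/46 = 2.0435 → 2843/2.0435 = 1391.3 RPM
gear mesh 18/149 = 0.12081 → 1391.3/0.12081 = 11517 RPM

11517 RPM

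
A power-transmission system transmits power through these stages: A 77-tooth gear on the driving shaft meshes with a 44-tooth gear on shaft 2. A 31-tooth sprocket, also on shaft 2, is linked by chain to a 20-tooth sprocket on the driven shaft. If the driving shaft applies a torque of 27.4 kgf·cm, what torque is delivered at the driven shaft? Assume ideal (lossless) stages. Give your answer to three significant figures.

After the gear mesh (44/77): 27.4 × 0.57143 = 15.657 kgf·cm
After the chain (20/31): 15.657 × 0.64516 = 10.101 kgf·cm

10.1 kgf·cm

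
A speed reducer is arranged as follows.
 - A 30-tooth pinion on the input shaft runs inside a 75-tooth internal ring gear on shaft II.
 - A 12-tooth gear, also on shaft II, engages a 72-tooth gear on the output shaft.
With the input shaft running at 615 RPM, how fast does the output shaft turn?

41 RPM

the input shaft → shaft II (internal gear, 75/30): 615 ÷ 2.5 = 246 RPM
shaft II → the output shaft (gear mesh, 72/12): 246 ÷ 6 = 41 RPM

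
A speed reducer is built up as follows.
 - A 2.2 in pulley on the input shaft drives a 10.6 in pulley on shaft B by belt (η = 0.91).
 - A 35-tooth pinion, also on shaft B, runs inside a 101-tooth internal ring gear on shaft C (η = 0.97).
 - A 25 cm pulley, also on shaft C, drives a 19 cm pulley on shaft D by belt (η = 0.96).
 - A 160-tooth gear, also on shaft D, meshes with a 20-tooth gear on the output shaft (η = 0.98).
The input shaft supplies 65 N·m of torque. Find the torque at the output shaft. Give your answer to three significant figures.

After the belt (10.6/2.2): 65 × 4.8182 × 0.91 = 285 N·m
After the internal gear (101/35): 285 × 2.8857 × 0.97 = 797.74 N·m
After the belt (19/25): 797.74 × 0.76 × 0.96 = 582.03 N·m
After the gear mesh (20/160): 582.03 × 0.125 × 0.98 = 71.299 N·m

71.3 N·m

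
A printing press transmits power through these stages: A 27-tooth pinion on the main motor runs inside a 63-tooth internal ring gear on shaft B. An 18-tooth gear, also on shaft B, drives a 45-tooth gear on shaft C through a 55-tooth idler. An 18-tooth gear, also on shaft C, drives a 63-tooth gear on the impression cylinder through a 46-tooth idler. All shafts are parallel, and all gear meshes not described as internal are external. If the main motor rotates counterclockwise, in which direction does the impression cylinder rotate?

the main motor → shaft B: internal mesh, same direction → CCW.
shaft B → shaft C: driver → idler → driven is 2 external meshes, 2 reversals → CCW.
shaft C → the impression cylinder: driver → idler → driven is 2 external meshes, 2 reversals → CCW.
4 reversals in total — an even number — so the impression cylinder turns the same way as the main motor.

counterclockwise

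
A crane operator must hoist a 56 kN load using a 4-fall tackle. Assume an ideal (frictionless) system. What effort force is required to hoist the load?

14 kN

Block-and-tackle MA = number of supporting rope parts = 4.
Effort = load / MA = 56 / 4 = 14 kN.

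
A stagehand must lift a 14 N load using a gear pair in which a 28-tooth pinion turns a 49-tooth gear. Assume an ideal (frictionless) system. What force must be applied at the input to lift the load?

Gear pair MA = 49/28 = 1.75.
Effort = load / MA = 14 / 1.75 = 8 N.

8 N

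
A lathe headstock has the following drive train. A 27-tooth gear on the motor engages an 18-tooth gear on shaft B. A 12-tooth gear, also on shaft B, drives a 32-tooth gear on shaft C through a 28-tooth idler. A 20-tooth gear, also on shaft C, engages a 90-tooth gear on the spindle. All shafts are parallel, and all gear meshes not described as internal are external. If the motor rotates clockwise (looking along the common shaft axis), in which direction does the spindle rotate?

clockwise

the motor → shaft B: external mesh, 1 reversal → CCW.
shaft B → shaft C: driver → idler → driven is 2 external meshes, 2 reversals → CCW.
shaft C → the spindle: external mesh, 1 reversal → CW.
4 reversals in total — an even number — so the spindle turns the same way as the motor.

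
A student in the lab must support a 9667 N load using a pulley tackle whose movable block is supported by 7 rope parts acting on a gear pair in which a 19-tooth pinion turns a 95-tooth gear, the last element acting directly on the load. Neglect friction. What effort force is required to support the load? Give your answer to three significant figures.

Block-and-tackle MA = number of supporting rope parts = 7.
Gear pair MA = 95/19 = 5.
Combined ideal MA = 7 × 5 = 35.
Effort = load / MA = 9667 / 35 = 276.2 N.

276 N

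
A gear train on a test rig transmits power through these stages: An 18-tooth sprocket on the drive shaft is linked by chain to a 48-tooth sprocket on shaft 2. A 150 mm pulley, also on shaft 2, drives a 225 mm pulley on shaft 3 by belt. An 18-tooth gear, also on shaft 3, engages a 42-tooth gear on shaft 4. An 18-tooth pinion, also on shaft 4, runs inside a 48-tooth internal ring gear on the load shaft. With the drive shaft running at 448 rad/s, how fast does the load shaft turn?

18 rad/s

the drive shaft → shaft 2 (chain, 48/18): 448 ÷ 2.6667 = 168 rad/s
shaft 2 → shaft 3 (belt, 225/150): 168 ÷ 1.5 = 112 rad/s
shaft 3 → shaft 4 (gear mesh, 42/18): 112 ÷ 2.3333 = 48 rad/s
shaft 4 → the load shaft (internal gear, 48/18): 48 ÷ 2.6667 = 18 rad/s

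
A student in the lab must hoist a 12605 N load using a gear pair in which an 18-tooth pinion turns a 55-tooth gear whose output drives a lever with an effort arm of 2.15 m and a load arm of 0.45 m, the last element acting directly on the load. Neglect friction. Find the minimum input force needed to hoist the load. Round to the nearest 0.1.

863.4 N

Gear pair MA = 55/18 = 3.0556.
Lever MA = effort arm / load arm = 2.15/0.45 = 4.7778.
Combined ideal MA = 3.0556 × 4.7778 = 14.599.
Effort = load / MA = 12605 / 14.599 = 863.43 N.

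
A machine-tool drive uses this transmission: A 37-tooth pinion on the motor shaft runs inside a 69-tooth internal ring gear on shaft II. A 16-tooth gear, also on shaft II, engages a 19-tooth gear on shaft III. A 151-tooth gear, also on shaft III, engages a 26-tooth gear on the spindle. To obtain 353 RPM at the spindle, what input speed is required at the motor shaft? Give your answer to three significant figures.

135 RPM

Overall ratio R = 1.8649 × 1.1875 × 0.17219 = 0.38131.
Required input speed = output speed × R = 353 × 0.38131 = 134.6 RPM.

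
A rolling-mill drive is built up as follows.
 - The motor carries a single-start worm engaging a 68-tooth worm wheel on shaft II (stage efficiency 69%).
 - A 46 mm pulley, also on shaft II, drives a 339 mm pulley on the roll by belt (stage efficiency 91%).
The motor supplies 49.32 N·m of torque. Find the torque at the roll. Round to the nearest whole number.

15519 N·m

Worm: ratio = 68/1 = 68; torque at shaft II = 49.32 × 68 × 0.69 = 2314.1 N·m.
Belt: ratio = 339/46 = 7.3696; torque at the roll = 2314.1 × 7.3696 × 0.91 = 15519 N·m.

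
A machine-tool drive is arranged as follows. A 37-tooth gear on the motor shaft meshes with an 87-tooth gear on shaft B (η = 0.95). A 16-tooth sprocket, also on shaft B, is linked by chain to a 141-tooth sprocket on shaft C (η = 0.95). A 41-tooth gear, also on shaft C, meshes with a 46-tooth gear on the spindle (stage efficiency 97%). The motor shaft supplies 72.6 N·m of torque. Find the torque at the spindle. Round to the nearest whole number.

1478 N·m

After the gear mesh (87/37): 72.6 × 2.3514 × 0.95 = 162.17 N·m
After the chain (141/16): 162.17 × 8.8125 × 0.95 = 1357.7 N·m
After the gear mesh (46/41): 1357.7 × 1.122 × 0.97 = 1477.6 N·m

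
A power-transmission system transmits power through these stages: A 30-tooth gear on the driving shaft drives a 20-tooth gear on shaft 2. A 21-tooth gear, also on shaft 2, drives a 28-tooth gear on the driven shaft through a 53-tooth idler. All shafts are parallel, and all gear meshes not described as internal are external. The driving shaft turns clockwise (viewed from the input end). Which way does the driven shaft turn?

counterclockwise

the driving shaft → shaft 2: external mesh, 1 reversal → CCW.
shaft 2 → the driven shaft: driver → idler → driven is 2 external meshes, 2 reversals → CCW.
3 reversals in total — an odd number — so the driven shaft turns opposite to the driving shaft.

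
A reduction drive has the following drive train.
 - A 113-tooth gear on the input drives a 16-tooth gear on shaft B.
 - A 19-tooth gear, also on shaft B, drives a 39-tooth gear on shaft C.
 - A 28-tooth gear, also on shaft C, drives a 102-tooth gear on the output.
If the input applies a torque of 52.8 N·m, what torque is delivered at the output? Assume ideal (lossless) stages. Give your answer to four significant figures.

55.90 N·m

After the gear mesh (16/113): 52.8 × 0.14159 = 7.4761 N·m
After the gear mesh (39/19): 7.4761 × 2.0526 = 15.346 N·m
After the gear mesh (102/28): 15.346 × 3.6429 = 55.902 N·m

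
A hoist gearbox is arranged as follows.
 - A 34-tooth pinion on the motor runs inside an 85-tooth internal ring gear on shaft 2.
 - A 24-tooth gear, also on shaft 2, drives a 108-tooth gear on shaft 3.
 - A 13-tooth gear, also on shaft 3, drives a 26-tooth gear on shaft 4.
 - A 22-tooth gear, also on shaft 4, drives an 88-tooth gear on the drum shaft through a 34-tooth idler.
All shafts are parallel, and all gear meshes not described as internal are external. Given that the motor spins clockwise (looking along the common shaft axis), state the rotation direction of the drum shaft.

clockwise

the motor → shaft 2: internal mesh, same direction → CW.
shaft 2 → shaft 3: external mesh, 1 reversal → CCW.
shaft 3 → shaft 4: external mesh, 1 reversal → CW.
shaft 4 → the drum shaft: driver → idler → driven is 2 external meshes, 2 reversals → CW.
4 reversals in total — an even number — so the drum shaft turns the same way as the motor.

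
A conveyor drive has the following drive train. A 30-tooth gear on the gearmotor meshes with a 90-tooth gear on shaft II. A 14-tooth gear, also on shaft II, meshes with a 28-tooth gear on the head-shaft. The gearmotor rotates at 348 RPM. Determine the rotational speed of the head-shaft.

gear mesh 90/30 = 3 → 348/3 = 116 RPM
gear mesh 28/14 = 2 → 116/2 = 58 RPM

58 RPM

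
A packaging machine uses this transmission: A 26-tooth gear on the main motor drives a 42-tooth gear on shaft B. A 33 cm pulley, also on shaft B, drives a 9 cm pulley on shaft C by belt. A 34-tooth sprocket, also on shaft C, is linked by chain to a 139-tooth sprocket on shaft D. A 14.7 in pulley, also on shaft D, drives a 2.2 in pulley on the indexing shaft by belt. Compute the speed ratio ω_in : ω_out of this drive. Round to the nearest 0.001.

Each stage contributes driven/driver: gear mesh 42/26 = 1.6154, belt 9/33 = 0.27273, chain 139/34 = 4.0882, belt 2.2/14.7 = 0.14966.
Overall: 1.6154 × 0.27273 × 4.0882 × 0.14966 = 0.26955.

0.270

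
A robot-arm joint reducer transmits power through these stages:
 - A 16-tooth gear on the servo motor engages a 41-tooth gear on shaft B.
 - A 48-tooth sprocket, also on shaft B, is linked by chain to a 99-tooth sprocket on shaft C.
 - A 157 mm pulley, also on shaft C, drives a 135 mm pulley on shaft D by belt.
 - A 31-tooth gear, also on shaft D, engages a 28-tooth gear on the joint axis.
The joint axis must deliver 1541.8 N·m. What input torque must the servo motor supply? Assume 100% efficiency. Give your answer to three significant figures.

376 N·m

Overall ratio R = 2.5625 × 2.0625 × 0.85987 × 0.90323 = 4.1048.
Input torque = output torque / R = 1541.8 / 4.1048 = 375.61 N·m.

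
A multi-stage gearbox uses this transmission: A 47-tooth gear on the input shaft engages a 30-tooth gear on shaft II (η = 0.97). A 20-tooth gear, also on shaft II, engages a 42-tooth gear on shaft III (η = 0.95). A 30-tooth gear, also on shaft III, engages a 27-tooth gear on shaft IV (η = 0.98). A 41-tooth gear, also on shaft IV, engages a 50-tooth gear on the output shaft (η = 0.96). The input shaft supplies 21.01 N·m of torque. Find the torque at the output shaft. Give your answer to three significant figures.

26.8 N·m

Gear mesh: ratio = 30/47 = 0.6383; torque at shaft II = 21.01 × 0.6383 × 0.97 = 13.008 N·m.
Gear mesh: ratio = 42/20 = 2.1; torque at shaft III = 13.008 × 2.1 × 0.95 = 25.952 N·m.
Gear mesh: ratio = 27/30 = 0.9; torque at shaft IV = 25.952 × 0.9 × 0.98 = 22.889 N·m.
Gear mesh: ratio = 50/41 = 1.2195; torque at the output shaft = 22.889 × 1.2195 × 0.96 = 26.797 N·m.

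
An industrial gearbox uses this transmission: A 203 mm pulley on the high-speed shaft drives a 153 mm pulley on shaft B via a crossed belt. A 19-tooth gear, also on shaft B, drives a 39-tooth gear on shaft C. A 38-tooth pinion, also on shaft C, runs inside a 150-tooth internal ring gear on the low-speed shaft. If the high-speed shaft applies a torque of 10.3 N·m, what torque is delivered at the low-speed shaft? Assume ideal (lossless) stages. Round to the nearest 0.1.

After the belt (153/203): 10.3 × 0.75369 = 7.7631 N·m
After the gear mesh (39/19): 7.7631 × 2.0526 = 15.935 N·m
After the internal gear (150/38): 15.935 × 3.9474 = 62.9 N·m

62.9 N·m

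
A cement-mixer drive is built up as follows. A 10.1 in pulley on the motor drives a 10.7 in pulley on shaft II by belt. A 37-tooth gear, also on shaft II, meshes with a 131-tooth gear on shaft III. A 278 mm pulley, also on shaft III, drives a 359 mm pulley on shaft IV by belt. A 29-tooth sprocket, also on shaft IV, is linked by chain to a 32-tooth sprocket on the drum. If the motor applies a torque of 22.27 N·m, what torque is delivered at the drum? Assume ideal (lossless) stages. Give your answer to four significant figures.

belt 10.7/10.1 = 1.0594 → τ = 22.27·1.0594 = 23.593 N·m
gear mesh 131/37 = 3.5405 → τ = 23.593·3.5405 = 83.532 N·m
belt 359/278 = 1.2914 → τ = 83.532·1.2914 = 107.87 N·m
chain 32/29 = 1.1034 → τ = 107.87·1.1034 = 119.03 N·m

119.0 N·m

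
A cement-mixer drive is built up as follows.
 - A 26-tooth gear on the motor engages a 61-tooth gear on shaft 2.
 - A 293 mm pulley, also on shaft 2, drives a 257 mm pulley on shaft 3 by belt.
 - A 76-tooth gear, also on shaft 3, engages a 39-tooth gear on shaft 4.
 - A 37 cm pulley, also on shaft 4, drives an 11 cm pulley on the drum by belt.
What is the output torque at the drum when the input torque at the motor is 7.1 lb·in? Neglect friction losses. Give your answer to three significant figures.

2.23 lb·in

Gear mesh: ratio = 61/26 = 2.3462; torque at shaft 2 = 7.1 × 2.3462 = 16.658 lb·in.
Belt: ratio = 257/293 = 0.87713; torque at shaft 3 = 16.658 × 0.87713 = 14.611 lb·in.
Gear mesh: ratio = 39/76 = 0.51316; torque at shaft 4 = 14.611 × 0.51316 = 7.4978 lb·in.
Belt: ratio = 11/37 = 0.2973; torque at the drum = 7.4978 × 0.2973 = 2.2291 lb·in.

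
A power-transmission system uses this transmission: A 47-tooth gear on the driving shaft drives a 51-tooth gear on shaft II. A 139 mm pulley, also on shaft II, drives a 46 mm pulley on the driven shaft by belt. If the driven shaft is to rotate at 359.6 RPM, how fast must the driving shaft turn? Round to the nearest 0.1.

Overall ratio R = 1.0851 × 0.33094 = 0.3591.
Required input speed = output speed × R = 359.6 × 0.3591 = 129.13 RPM.

129.1 RPM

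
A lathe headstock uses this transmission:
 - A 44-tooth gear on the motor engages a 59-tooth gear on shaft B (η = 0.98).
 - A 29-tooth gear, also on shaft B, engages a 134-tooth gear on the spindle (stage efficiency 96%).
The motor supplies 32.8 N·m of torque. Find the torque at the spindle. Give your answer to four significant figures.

Gear mesh: ratio = 59/44 = 1.3409; torque at shaft B = 32.8 × 1.3409 × 0.98 = 43.102 N·m.
Gear mesh: ratio = 134/29 = 4.6207; torque at the spindle = 43.102 × 4.6207 × 0.96 = 191.2 N·m.

191.2 N·m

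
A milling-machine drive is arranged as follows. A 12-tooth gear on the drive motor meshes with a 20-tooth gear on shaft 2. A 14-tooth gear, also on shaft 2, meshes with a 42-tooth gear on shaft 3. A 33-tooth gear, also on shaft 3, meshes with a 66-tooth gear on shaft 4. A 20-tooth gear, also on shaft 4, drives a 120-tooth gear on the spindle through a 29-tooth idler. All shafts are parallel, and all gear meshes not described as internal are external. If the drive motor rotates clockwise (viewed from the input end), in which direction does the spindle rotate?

the drive motor → shaft 2: external mesh, 1 reversal → CCW.
shaft 2 → shaft 3: external mesh, 1 reversal → CW.
shaft 3 → shaft 4: external mesh, 1 reversal → CCW.
shaft 4 → the spindle: driver → idler → driven is 2 external meshes, 2 reversals → CCW.
5 reversals in total — an odd number — so the spindle turns opposite to the drive motor.

counterclockwise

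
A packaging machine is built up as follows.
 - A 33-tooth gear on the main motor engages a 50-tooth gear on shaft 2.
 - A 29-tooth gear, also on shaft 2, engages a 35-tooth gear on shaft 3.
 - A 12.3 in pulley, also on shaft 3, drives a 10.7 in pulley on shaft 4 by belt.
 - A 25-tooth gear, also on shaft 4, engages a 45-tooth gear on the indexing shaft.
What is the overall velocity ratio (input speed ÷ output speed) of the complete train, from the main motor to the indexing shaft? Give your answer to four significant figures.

Each stage contributes driven/driver: gear mesh 50/33 = 1.5152, gear mesh 35/29 = 1.2069, belt 10.7/12.3 = 0.86992, gear mesh 45/25 = 1.8.
Overall: 1.5152 × 1.2069 × 0.86992 × 1.8 = 2.8634.

2.863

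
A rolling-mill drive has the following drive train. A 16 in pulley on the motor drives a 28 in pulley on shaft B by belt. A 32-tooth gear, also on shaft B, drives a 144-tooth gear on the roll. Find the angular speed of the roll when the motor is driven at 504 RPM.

belt 28/16 = 1.75 → 504/1.75 = 288 RPM
gear mesh 144/32 = 4.5 → 288/4.5 = 64 RPM

64 RPM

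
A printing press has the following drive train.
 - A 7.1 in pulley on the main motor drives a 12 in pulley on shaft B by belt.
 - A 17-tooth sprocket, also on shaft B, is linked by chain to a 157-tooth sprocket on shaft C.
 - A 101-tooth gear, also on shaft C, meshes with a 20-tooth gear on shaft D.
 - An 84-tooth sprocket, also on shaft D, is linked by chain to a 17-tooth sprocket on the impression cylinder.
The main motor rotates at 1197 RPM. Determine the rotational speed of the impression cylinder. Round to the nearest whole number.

1914 RPM

belt 12/7.1 = 1.6901 → 1197/1.6901 = 708.22 RPM
chain 157/17 = 9.2353 → 708.22/9.2353 = 76.687 RPM
gear mesh 20/101 = 0.19802 → 76.687/0.19802 = 387.27 RPM
chain 17/84 = 0.20238 → 387.27/0.20238 = 1913.6 RPM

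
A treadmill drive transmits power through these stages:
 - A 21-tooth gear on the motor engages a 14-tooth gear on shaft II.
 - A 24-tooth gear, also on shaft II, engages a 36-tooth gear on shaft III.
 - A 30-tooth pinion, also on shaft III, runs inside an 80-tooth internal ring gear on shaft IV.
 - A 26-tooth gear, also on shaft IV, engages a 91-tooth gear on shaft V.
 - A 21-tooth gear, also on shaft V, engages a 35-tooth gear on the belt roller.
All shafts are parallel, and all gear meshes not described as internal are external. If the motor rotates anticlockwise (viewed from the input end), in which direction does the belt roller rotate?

anticlockwise

the motor → shaft II: external mesh, 1 reversal → CW.
shaft II → shaft III: external mesh, 1 reversal → CCW.
shaft III → shaft IV: internal mesh, same direction → CCW.
shaft IV → shaft V: external mesh, 1 reversal → CW.
shaft V → the belt roller: external mesh, 1 reversal → CCW.
4 reversals in total — an even number — so the belt roller turns the same way as the motor.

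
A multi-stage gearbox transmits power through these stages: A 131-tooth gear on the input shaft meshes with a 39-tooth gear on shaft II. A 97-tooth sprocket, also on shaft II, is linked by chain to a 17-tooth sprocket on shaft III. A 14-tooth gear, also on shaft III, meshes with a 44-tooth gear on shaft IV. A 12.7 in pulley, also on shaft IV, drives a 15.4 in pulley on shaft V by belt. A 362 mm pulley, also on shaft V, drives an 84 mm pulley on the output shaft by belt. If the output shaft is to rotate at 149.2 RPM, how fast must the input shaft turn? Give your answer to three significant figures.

Overall ratio R = 0.29771 × 0.17526 × 3.1429 × 1.2126 × 0.23204 = 0.046141.
Required input speed = output speed × R = 149.2 × 0.046141 = 6.8842 RPM.

6.88 RPM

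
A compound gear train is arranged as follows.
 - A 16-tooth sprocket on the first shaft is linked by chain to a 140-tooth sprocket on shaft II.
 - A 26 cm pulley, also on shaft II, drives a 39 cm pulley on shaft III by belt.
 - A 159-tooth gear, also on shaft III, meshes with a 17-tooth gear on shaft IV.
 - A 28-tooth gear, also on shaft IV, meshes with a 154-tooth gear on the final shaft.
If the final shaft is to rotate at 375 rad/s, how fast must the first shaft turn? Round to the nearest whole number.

2894 rad/s

Overall ratio R = 8.75 × 1.5 × 0.10692 × 5.5 = 7.7182.
Required input speed = output speed × R = 375 × 7.7182 = 2894.3 rad/s.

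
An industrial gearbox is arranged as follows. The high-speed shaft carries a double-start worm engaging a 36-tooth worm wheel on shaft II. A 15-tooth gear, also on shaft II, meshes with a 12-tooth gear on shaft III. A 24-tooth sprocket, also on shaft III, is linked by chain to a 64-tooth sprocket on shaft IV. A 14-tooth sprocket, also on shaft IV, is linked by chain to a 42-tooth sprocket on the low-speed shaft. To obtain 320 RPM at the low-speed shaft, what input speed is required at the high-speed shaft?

Overall ratio R = 18 × 0.8 × 2.6667 × 3 = 115.2.
Required input speed = output speed × R = 320 × 115.2 = 36864 RPM.

36864 RPM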